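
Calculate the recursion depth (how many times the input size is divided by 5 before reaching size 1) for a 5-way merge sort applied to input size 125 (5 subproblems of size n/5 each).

For divide and conquer with division factor 5:

Problem sizes at each level:
Level 0: 125
Level 1: 25
Level 2: 5
Level 3: 1

The root is level 0 and the size-1 base case is level 3 (the tree spans levels 0 through 3, i.e. 4 levels counting the root), so the depth is the number of divisions: log_5(125) = 3

The recursion tree depth is log_5(125) = 3. At each level, the problem size is divided by 5, so it takes 3 divisions to reduce to a base case of size 1. The algorithm makes 5 recursive calls at each level.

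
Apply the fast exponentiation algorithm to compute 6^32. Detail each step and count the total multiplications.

Computing 6^32 by squaring (build up from 6^1; each line after the first costs one multiplication):

6^1 = 6
6^2 = (6^1)^2 = 6^2 = 36
6^4 = (6^2)^2 = 36^2 = 1296
6^8 = (6^4)^2 = 1296^2 = 1679616
6^16 = (6^8)^2 = 1679616^2 = 2821109907456
6^32 = (6^16)^2 = 2821109907456^2 = 7958661109946400884391936

Result: 7958661109946400884391936
Multiplications needed: 5 (5 lines after 6^1)

6^32 = 7958661109946400884391936. Using exponentiation by squaring, this requires 5 multiplications. The key idea: if the exponent is even, square the half-power; if odd, multiply by the base once.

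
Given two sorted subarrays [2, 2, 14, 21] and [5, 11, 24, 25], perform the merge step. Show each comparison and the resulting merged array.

Merging process:

Compare 2 vs 5: take 2 from left. Merged: [2]
Compare 2 vs 5: take 2 from left. Merged: [2, 2]
Compare 14 vs 5: take 5 from right. Merged: [2, 2, 5]
Compare 14 vs 11: take 11 from right. Merged: [2, 2, 5, 11]
Compare 14 vs 24: take 14 from left. Merged: [2, 2, 5, 11, 14]
Compare 21 vs 24: take 21 from left. Merged: [2, 2, 5, 11, 14, 21]
Append remaining from right: [24, 25]. Merged: [2, 2, 5, 11, 14, 21, 24, 25]

Final merged array: [2, 2, 5, 11, 14, 21, 24, 25]
Total comparisons: 6

The merged array is [2, 2, 5, 11, 14, 21, 24, 25], requiring 6 comparisons. The merge step runs in O(n) time where n is the total number of elements.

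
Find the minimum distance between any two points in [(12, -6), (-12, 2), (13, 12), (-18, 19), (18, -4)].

Computing all pairwise distances among 5 points:

d((12, -6), (-12, 2)) = 25.2982
d((12, -6), (13, 12)) = 18.0278
d((12, -6), (-18, 19)) = 39.0512
d((12, -6), (18, -4)) = 6.3246 <-- minimum
d((-12, 2), (13, 12)) = 26.9258
d((-12, 2), (-18, 19)) = 18.0278
d((-12, 2), (18, -4)) = 30.5941
d((13, 12), (-18, 19)) = 31.7805
d((13, 12), (18, -4)) = 16.7631
d((-18, 19), (18, -4)) = 42.72

Closest pair: (12, -6) and (18, -4) with distance 6.3246

The closest pair is (12, -6) and (18, -4) with Euclidean distance 6.3246. For 5 points, brute-force pairwise comparison is shown above. For large n, the divide-and-conquer algorithm (sort by x, recurse on halves, check the dividing strip) achieves O(n log n).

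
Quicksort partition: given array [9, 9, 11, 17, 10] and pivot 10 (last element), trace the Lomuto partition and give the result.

Lomuto partition with pivot = 10:

Initial array: [9, 9, 11, 17, 10]

arr[0]=9 <= 10: swap with position 0, array becomes [9, 9, 11, 17, 10]
arr[1]=9 <= 10: swap with position 1, array becomes [9, 9, 11, 17, 10]
arr[2]=11 > 10: no swap
arr[3]=17 > 10: no swap

Place pivot at position 2: [9, 9, 10, 17, 11]
Pivot position: 2

After partitioning with pivot 10, the array becomes [9, 9, 10, 17, 11]. The pivot is placed at index 2. All elements to the left of the pivot are <= 10, and all elements to the right are > 10.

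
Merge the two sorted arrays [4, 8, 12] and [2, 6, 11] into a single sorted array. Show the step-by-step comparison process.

Merging process:

Compare 4 vs 2: take 2 from right. Merged: [2]
Compare 4 vs 6: take 4 from left. Merged: [2, 4]
Compare 8 vs 6: take 6 from right. Merged: [2, 4, 6]
Compare 8 vs 11: take 8 from left. Merged: [2, 4, 6, 8]
Compare 12 vs 11: take 11 from right. Merged: [2, 4, 6, 8, 11]
Append remaining from left: [12]. Merged: [2, 4, 6, 8, 11, 12]

Final merged array: [2, 4, 6, 8, 11, 12]
Total comparisons: 5

The merged array is [2, 4, 6, 8, 11, 12], requiring 5 comparisons. The merge step runs in O(n) time where n is the total number of elements.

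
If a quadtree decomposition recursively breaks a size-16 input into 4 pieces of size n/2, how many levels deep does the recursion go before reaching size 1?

For divide and conquer with division factor 2:

Problem sizes at each level:
Level 0: 16
Level 1: 8
Level 2: 4
Level 3: 2
Level 4: 1

The root is level 0 and the size-1 base case is level 4 (the tree spans levels 0 through 4, i.e. 5 levels counting the root), so the depth is the number of divisions: log_2(16) = 4

The recursion tree depth is log_2(16) = 4. At each level, the problem size is divided by 2, so it takes 4 divisions to reduce to a base case of size 1. The algorithm makes 4 recursive calls at each level.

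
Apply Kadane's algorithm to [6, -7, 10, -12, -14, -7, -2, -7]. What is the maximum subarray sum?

Using Kadane's algorithm on [6, -7, 10, -12, -14, -7, -2, -7]:

Scanning through the array:
Position 1 (value -7): max_ending_here = -1, max_so_far = 6
Position 2 (value 10): max_ending_here = 10, max_so_far = 10
Position 3 (value -12): max_ending_here = -2, max_so_far = 10
Position 4 (value -14): max_ending_here = -14, max_so_far = 10
Position 5 (value -7): max_ending_here = -7, max_so_far = 10
Position 6 (value -2): max_ending_here = -2, max_so_far = 10
Position 7 (value -7): max_ending_here = -7, max_so_far = 10

Maximum subarray: [10]
Maximum sum: 10

The maximum subarray is [10] with sum 10. This subarray runs from index 2 to index 2.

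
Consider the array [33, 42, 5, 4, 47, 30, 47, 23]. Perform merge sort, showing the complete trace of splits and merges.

Merge sort trace:

Split: [33, 42, 5, 4, 47, 30, 47, 23] -> [33, 42, 5, 4] and [47, 30, 47, 23]
  Split: [33, 42, 5, 4] -> [33, 42] and [5, 4]
    Split: [33, 42] -> [33] and [42]
    Merge: [33] + [42] -> [33, 42]
    Split: [5, 4] -> [5] and [4]
    Merge: [5] + [4] -> [4, 5]
  Merge: [33, 42] + [4, 5] -> [4, 5, 33, 42]
  Split: [47, 30, 47, 23] -> [47, 30] and [47, 23]
    Split: [47, 30] -> [47] and [30]
    Merge: [47] + [30] -> [30, 47]
    Split: [47, 23] -> [47] and [23]
    Merge: [47] + [23] -> [23, 47]
  Merge: [30, 47] + [23, 47] -> [23, 30, 47, 47]
Merge: [4, 5, 33, 42] + [23, 30, 47, 47] -> [4, 5, 23, 30, 33, 42, 47, 47]

Final sorted array: [4, 5, 23, 30, 33, 42, 47, 47]

The merge sort proceeds by recursively splitting the array and merging sorted halves.
After all merges, the sorted array is [4, 5, 23, 30, 33, 42, 47, 47].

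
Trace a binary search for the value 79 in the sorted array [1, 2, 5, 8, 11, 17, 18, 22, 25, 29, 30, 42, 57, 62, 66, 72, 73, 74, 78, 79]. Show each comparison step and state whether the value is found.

Binary search for 79 in [1, 2, 5, 8, 11, 17, 18, 22, 25, 29, 30, 42, 57, 62, 66, 72, 73, 74, 78, 79]:

lo=0, hi=19, mid=9, arr[mid]=29 -> 29 < 79, search right half
lo=10, hi=19, mid=14, arr[mid]=66 -> 66 < 79, search right half
lo=15, hi=19, mid=17, arr[mid]=74 -> 74 < 79, search right half
lo=18, hi=19, mid=18, arr[mid]=78 -> 78 < 79, search right half
lo=19, hi=19, mid=19, arr[mid]=79 -> Found target at index 19!

Binary search finds 79 at index 19 after 5 comparisons. The search repeatedly halves the search space by comparing with the middle element.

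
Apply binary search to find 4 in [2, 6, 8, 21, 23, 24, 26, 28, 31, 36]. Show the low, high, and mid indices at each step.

Binary search for 4 in [2, 6, 8, 21, 23, 24, 26, 28, 31, 36]:

lo=0, hi=9, mid=4, arr[mid]=23 -> 23 > 4, search left half
lo=0, hi=3, mid=1, arr[mid]=6 -> 6 > 4, search left half
lo=0, hi=0, mid=0, arr[mid]=2 -> 2 < 4, search right half
lo=1 > hi=0, target 4 not found

Binary search determines that 4 is not in the array after 3 comparisons. The search space was exhausted without finding the target.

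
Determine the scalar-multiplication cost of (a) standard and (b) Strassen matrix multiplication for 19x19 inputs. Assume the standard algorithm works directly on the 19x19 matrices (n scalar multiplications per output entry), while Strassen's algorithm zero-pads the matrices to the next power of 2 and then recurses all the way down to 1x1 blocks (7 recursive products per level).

Matrix multiplication for 19x19 matrices:

Strassen's algorithm requires power-of-2 dimensions. Pad 19x19 to 32x32 (next power of 2).

Standard algorithm: 19^3 = 6859 multiplications
Strassen's algorithm: 7^(log2(32)) = 7^5 = 16807 multiplications
Difference: 6859 - 16807 = -9948 (Strassen uses MORE here due to padding overhead — for small or just-over-power-of-2 n, padding can outweigh the per-level savings)

Standard: 6859 multiplications (19^3). Strassen: 16807 multiplications (7^5, after padding to 32x32). Strassen reduces 8 recursive multiplications to 7 at each level.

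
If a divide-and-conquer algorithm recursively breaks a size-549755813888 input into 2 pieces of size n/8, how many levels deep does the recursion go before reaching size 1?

For divide and conquer with division factor 8:

Problem sizes at each level:
Level 0: 549755813888
Level 1: 68719476736
Level 2: 8589934592
Level 3: 1073741824
Level 4: 134217728
Level 5: 16777216
Level 6: 2097152
Level 7: 262144
Level 8: 32768
Level 9: 4096
Level 10: 512
Level 11: 64
Level 12: 8
Level 13: 1

The root is level 0 and the size-1 base case is level 13 (the tree spans levels 0 through 13, i.e. 14 levels counting the root), so the depth is the number of divisions: log_8(549755813888) = 13

The recursion tree depth is log_8(549755813888) = 13. At each level, the problem size is divided by 8, so it takes 13 divisions to reduce to a base case of size 1. The algorithm makes 2 recursive calls at each level.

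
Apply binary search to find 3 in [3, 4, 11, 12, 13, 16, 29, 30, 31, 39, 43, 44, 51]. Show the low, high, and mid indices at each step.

Binary search for 3 in [3, 4, 11, 12, 13, 16, 29, 30, 31, 39, 43, 44, 51]:

lo=0, hi=12, mid=6, arr[mid]=29 -> 29 > 3, search left half
lo=0, hi=5, mid=2, arr[mid]=11 -> 11 > 3, search left half
lo=0, hi=1, mid=0, arr[mid]=3 -> Found target at index 0!

Binary search finds 3 at index 0 after 3 comparisons. The search repeatedly halves the search space by comparing with the middle element.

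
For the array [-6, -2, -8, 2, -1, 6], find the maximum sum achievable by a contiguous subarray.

Using Kadane's algorithm on [-6, -2, -8, 2, -1, 6]:

Scanning through the array:
Position 1 (value -2): max_ending_here = -2, max_so_far = -2
Position 2 (value -8): max_ending_here = -8, max_so_far = -2
Position 3 (value 2): max_ending_here = 2, max_so_far = 2
Position 4 (value -1): max_ending_here = 1, max_so_far = 2
Position 5 (value 6): max_ending_here = 7, max_so_far = 7

Maximum subarray: [2, -1, 6]
Maximum sum: 7

The maximum subarray is [2, -1, 6] with sum 7. This subarray runs from index 3 to index 5.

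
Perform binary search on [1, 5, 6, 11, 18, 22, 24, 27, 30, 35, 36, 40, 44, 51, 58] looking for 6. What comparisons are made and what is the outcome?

Binary search for 6 in [1, 5, 6, 11, 18, 22, 24, 27, 30, 35, 36, 40, 44, 51, 58]:

lo=0, hi=14, mid=7, arr[mid]=27 -> 27 > 6, search left half
lo=0, hi=6, mid=3, arr[mid]=11 -> 11 > 6, search left half
lo=0, hi=2, mid=1, arr[mid]=5 -> 5 < 6, search right half
lo=2, hi=2, mid=2, arr[mid]=6 -> Found target at index 2!

Binary search finds 6 at index 2 after 4 comparisons. The search repeatedly halves the search space by comparing with the middle element.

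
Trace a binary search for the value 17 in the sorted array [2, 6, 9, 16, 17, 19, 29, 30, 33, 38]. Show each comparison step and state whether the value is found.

Binary search for 17 in [2, 6, 9, 16, 17, 19, 29, 30, 33, 38]:

lo=0, hi=9, mid=4, arr[mid]=17 -> Found target at index 4!

Binary search finds 17 at index 4 after 1 comparisons. The search repeatedly halves the search space by comparing with the middle element.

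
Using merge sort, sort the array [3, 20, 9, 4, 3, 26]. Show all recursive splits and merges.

Merge sort trace:

Split: [3, 20, 9, 4, 3, 26] -> [3, 20, 9] and [4, 3, 26]
  Split: [3, 20, 9] -> [3] and [20, 9]
    Split: [20, 9] -> [20] and [9]
    Merge: [20] + [9] -> [9, 20]
  Merge: [3] + [9, 20] -> [3, 9, 20]
  Split: [4, 3, 26] -> [4] and [3, 26]
    Split: [3, 26] -> [3] and [26]
    Merge: [3] + [26] -> [3, 26]
  Merge: [4] + [3, 26] -> [3, 4, 26]
Merge: [3, 9, 20] + [3, 4, 26] -> [3, 3, 4, 9, 20, 26]

Final sorted array: [3, 3, 4, 9, 20, 26]

The merge sort proceeds by recursively splitting the array and merging sorted halves.
After all merges, the sorted array is [3, 3, 4, 9, 20, 26].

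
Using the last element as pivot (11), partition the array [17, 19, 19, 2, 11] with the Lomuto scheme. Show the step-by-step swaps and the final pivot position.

Lomuto partition with pivot = 11:

Initial array: [17, 19, 19, 2, 11]

arr[0]=17 > 11: no swap
arr[1]=19 > 11: no swap
arr[2]=19 > 11: no swap
arr[3]=2 <= 11: swap with position 0, array becomes [2, 19, 19, 17, 11]

Place pivot at position 1: [2, 11, 19, 17, 19]
Pivot position: 1

After partitioning with pivot 11, the array becomes [2, 11, 19, 17, 19]. The pivot is placed at index 1. All elements to the left of the pivot are <= 11, and all elements to the right are > 11.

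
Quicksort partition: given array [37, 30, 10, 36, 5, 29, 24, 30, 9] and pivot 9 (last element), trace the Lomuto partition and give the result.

Lomuto partition with pivot = 9:

Initial array: [37, 30, 10, 36, 5, 29, 24, 30, 9]

arr[0]=37 > 9: no swap
arr[1]=30 > 9: no swap
arr[2]=10 > 9: no swap
arr[3]=36 > 9: no swap
arr[4]=5 <= 9: swap with position 0, array becomes [5, 30, 10, 36, 37, 29, 24, 30, 9]
arr[5]=29 > 9: no swap
arr[6]=24 > 9: no swap
arr[7]=30 > 9: no swap

Place pivot at position 1: [5, 9, 10, 36, 37, 29, 24, 30, 30]
Pivot position: 1

After partitioning with pivot 9, the array becomes [5, 9, 10, 36, 37, 29, 24, 30, 30]. The pivot is placed at index 1. All elements to the left of the pivot are <= 9, and all elements to the right are > 9.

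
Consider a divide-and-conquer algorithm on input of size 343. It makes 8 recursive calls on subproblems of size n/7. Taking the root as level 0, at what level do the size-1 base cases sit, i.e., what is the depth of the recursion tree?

For divide and conquer with division factor 7:

Problem sizes at each level:
Level 0: 343
Level 1: 49
Level 2: 7
Level 3: 1

The root is level 0 and the size-1 base case is level 3 (the tree spans levels 0 through 3, i.e. 4 levels counting the root), so the depth is the number of divisions: log_7(343) = 3

The recursion tree depth is log_7(343) = 3. At each level, the problem size is divided by 7, so it takes 3 divisions to reduce to a base case of size 1. The algorithm makes 8 recursive calls at each level.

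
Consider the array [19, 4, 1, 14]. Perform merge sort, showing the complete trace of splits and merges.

Merge sort trace:

Split: [19, 4, 1, 14] -> [19, 4] and [1, 14]
  Split: [19, 4] -> [19] and [4]
  Merge: [19] + [4] -> [4, 19]
  Split: [1, 14] -> [1] and [14]
  Merge: [1] + [14] -> [1, 14]
Merge: [4, 19] + [1, 14] -> [1, 4, 14, 19]

Final sorted array: [1, 4, 14, 19]

The merge sort proceeds by recursively splitting the array and merging sorted halves.
After all merges, the sorted array is [1, 4, 14, 19].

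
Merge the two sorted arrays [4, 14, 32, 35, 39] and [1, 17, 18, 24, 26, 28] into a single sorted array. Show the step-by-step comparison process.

Merging process:

Compare 4 vs 1: take 1 from right. Merged: [1]
Compare 4 vs 17: take 4 from left. Merged: [1, 4]
Compare 14 vs 17: take 14 from left. Merged: [1, 4, 14]
Compare 32 vs 17: take 17 from right. Merged: [1, 4, 14, 17]
Compare 32 vs 18: take 18 from right. Merged: [1, 4, 14, 17, 18]
Compare 32 vs 24: take 24 from right. Merged: [1, 4, 14, 17, 18, 24]
Compare 32 vs 26: take 26 from right. Merged: [1, 4, 14, 17, 18, 24, 26]
Compare 32 vs 28: take 28 from right. Merged: [1, 4, 14, 17, 18, 24, 26, 28]
Append remaining from left: [32, 35, 39]. Merged: [1, 4, 14, 17, 18, 24, 26, 28, 32, 35, 39]

Final merged array: [1, 4, 14, 17, 18, 24, 26, 28, 32, 35, 39]
Total comparisons: 8

The merged array is [1, 4, 14, 17, 18, 24, 26, 28, 32, 35, 39], requiring 8 comparisons. The merge step runs in O(n) time where n is the total number of elements.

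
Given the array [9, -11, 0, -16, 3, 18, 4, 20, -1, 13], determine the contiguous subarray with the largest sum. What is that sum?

Using Kadane's algorithm on [9, -11, 0, -16, 3, 18, 4, 20, -1, 13]:

Scanning through the array:
Position 1 (value -11): max_ending_here = -2, max_so_far = 9
Position 2 (value 0): max_ending_here = 0, max_so_far = 9
Position 3 (value -16): max_ending_here = -16, max_so_far = 9
Position 4 (value 3): max_ending_here = 3, max_so_far = 9
Position 5 (value 18): max_ending_here = 21, max_so_far = 21
Position 6 (value 4): max_ending_here = 25, max_so_far = 25
Position 7 (value 20): max_ending_here = 45, max_so_far = 45
Position 8 (value -1): max_ending_here = 44, max_so_far = 45
Position 9 (value 13): max_ending_here = 57, max_so_far = 57

Maximum subarray: [3, 18, 4, 20, -1, 13]
Maximum sum: 57

The maximum subarray is [3, 18, 4, 20, -1, 13] with sum 57. This subarray runs from index 4 to index 9.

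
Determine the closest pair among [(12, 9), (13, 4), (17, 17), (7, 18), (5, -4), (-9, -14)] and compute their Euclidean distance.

Computing all pairwise distances among 6 points:

d((12, 9), (13, 4)) = 5.099 <-- minimum
d((12, 9), (17, 17)) = 9.434
d((12, 9), (7, 18)) = 10.2956
d((12, 9), (5, -4)) = 14.7648
d((12, 9), (-9, -14)) = 31.1448
d((13, 4), (17, 17)) = 13.6015
d((13, 4), (7, 18)) = 15.2315
d((13, 4), (5, -4)) = 11.3137
d((13, 4), (-9, -14)) = 28.4253
d((17, 17), (7, 18)) = 10.0499
d((17, 17), (5, -4)) = 24.1868
d((17, 17), (-9, -14)) = 40.4599
d((7, 18), (5, -4)) = 22.0907
d((7, 18), (-9, -14)) = 35.7771
d((5, -4), (-9, -14)) = 17.2047

Closest pair: (12, 9) and (13, 4) with distance 5.099

The closest pair is (12, 9) and (13, 4) with Euclidean distance 5.099. For 6 points, brute-force pairwise comparison is shown above. For large n, the divide-and-conquer algorithm (sort by x, recurse on halves, check the dividing strip) achieves O(n log n).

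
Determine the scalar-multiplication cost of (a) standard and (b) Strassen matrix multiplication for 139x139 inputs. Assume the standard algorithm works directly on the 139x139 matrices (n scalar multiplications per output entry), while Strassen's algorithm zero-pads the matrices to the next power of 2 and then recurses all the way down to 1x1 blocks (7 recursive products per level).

Matrix multiplication for 139x139 matrices:

Strassen's algorithm requires power-of-2 dimensions. Pad 139x139 to 256x256 (next power of 2).

Standard algorithm: 139^3 = 2685619 multiplications
Strassen's algorithm: 7^(log2(256)) = 7^8 = 5764801 multiplications
Difference: 2685619 - 5764801 = -3079182 (Strassen uses MORE here due to padding overhead — for small or just-over-power-of-2 n, padding can outweigh the per-level savings)

Standard: 2685619 multiplications (139^3). Strassen: 5764801 multiplications (7^8, after padding to 256x256). Strassen reduces 8 recursive multiplications to 7 at each level.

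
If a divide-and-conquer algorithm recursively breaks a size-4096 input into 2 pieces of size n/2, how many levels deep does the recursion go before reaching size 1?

For divide and conquer with division factor 2:

Problem sizes at each level:
Level 0: 4096
Level 1: 2048
Level 2: 1024
Level 3: 512
Level 4: 256
Level 5: 128
Level 6: 64
Level 7: 32
Level 8: 16
Level 9: 8
Level 10: 4
Level 11: 2
Level 12: 1

The root is level 0 and the size-1 base case is level 12 (the tree spans levels 0 through 12, i.e. 13 levels counting the root), so the depth is the number of divisions: log_2(4096) = 12

The recursion tree depth is log_2(4096) = 12. At each level, the problem size is divided by 2, so it takes 12 divisions to reduce to a base case of size 1. The algorithm makes 2 recursive calls at each level.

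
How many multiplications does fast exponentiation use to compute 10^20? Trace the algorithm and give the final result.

Computing 10^20 by squaring (build up from 10^1; each line after the first costs one multiplication):

10^1 = 10
10^2 = (10^1)^2 = 10^2 = 100
10^4 = (10^2)^2 = 100^2 = 10000
10^5 = 10 * 10^4 = 10 * 10000 = 100000
10^10 = (10^5)^2 = 100000^2 = 10000000000
10^20 = (10^10)^2 = 10000000000^2 = 100000000000000000000

Result: 100000000000000000000
Multiplications needed: 5 (5 lines after 10^1)

10^20 = 100000000000000000000. Using exponentiation by squaring, this requires 5 multiplications. The key idea: if the exponent is even, square the half-power; if odd, multiply by the base once.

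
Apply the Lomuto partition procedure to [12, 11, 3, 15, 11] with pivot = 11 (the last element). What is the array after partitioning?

Lomuto partition with pivot = 11:

Initial array: [12, 11, 3, 15, 11]

arr[0]=12 > 11: no swap
arr[1]=11 <= 11: swap with position 0, array becomes [11, 12, 3, 15, 11]
arr[2]=3 <= 11: swap with position 1, array becomes [11, 3, 12, 15, 11]
arr[3]=15 > 11: no swap

Place pivot at position 2: [11, 3, 11, 15, 12]
Pivot position: 2

After partitioning with pivot 11, the array becomes [11, 3, 11, 15, 12]. The pivot is placed at index 2. All elements to the left of the pivot are <= 11, and all elements to the right are > 11.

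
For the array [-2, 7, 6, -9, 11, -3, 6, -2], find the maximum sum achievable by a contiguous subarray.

Using Kadane's algorithm on [-2, 7, 6, -9, 11, -3, 6, -2]:

Scanning through the array:
Position 1 (value 7): max_ending_here = 7, max_so_far = 7
Position 2 (value 6): max_ending_here = 13, max_so_far = 13
Position 3 (value -9): max_ending_here = 4, max_so_far = 13
Position 4 (value 11): max_ending_here = 15, max_so_far = 15
Position 5 (value -3): max_ending_here = 12, max_so_far = 15
Position 6 (value 6): max_ending_here = 18, max_so_far = 18
Position 7 (value -2): max_ending_here = 16, max_so_far = 18

Maximum subarray: [7, 6, -9, 11, -3, 6]
Maximum sum: 18

The maximum subarray is [7, 6, -9, 11, -3, 6] with sum 18. This subarray runs from index 1 to index 6.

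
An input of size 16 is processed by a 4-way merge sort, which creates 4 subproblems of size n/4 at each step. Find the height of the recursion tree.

For divide and conquer with division factor 4:

Problem sizes at each level:
Level 0: 16
Level 1: 4
Level 2: 1

The root is level 0 and the size-1 base case is level 2 (the tree spans levels 0 through 2, i.e. 3 levels counting the root), so the depth is the number of divisions: log_4(16) = 2

The recursion tree depth is log_4(16) = 2. At each level, the problem size is divided by 4, so it takes 2 divisions to reduce to a base case of size 1. The algorithm makes 4 recursive calls at each level.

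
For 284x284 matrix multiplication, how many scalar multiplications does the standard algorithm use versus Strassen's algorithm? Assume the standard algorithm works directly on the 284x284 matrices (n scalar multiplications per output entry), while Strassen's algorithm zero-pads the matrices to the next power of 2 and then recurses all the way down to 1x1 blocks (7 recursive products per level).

Matrix multiplication for 284x284 matrices:

Strassen's algorithm requires power-of-2 dimensions. Pad 284x284 to 512x512 (next power of 2).

Standard algorithm: 284^3 = 22906304 multiplications
Strassen's algorithm: 7^(log2(512)) = 7^9 = 40353607 multiplications
Difference: 22906304 - 40353607 = -17447303 (Strassen uses MORE here due to padding overhead — for small or just-over-power-of-2 n, padding can outweigh the per-level savings)

Standard: 22906304 multiplications (284^3). Strassen: 40353607 multiplications (7^9, after padding to 512x512). Strassen reduces 8 recursive multiplications to 7 at each level.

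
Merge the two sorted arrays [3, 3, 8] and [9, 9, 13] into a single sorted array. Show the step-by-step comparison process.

Merging process:

Compare 3 vs 9: take 3 from left. Merged: [3]
Compare 3 vs 9: take 3 from left. Merged: [3, 3]
Compare 8 vs 9: take 8 from left. Merged: [3, 3, 8]
Append remaining from right: [9, 9, 13]. Merged: [3, 3, 8, 9, 9, 13]

Final merged array: [3, 3, 8, 9, 9, 13]
Total comparisons: 3

The merged array is [3, 3, 8, 9, 9, 13], requiring 3 comparisons. The merge step runs in O(n) time where n is the total number of elements.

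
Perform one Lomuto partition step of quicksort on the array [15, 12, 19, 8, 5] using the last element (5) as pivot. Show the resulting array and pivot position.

Lomuto partition with pivot = 5:

Initial array: [15, 12, 19, 8, 5]

arr[0]=15 > 5: no swap
arr[1]=12 > 5: no swap
arr[2]=19 > 5: no swap
arr[3]=8 > 5: no swap

Place pivot at position 0: [5, 12, 19, 8, 15]
Pivot position: 0

After partitioning with pivot 5, the array becomes [5, 12, 19, 8, 15]. The pivot is placed at index 0. All elements to the left of the pivot are <= 5, and all elements to the right are > 5.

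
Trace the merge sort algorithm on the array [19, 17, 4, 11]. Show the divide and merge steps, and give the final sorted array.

Merge sort trace:

Split: [19, 17, 4, 11] -> [19, 17] and [4, 11]
  Split: [19, 17] -> [19] and [17]
  Merge: [19] + [17] -> [17, 19]
  Split: [4, 11] -> [4] and [11]
  Merge: [4] + [11] -> [4, 11]
Merge: [17, 19] + [4, 11] -> [4, 11, 17, 19]

Final sorted array: [4, 11, 17, 19]

The merge sort proceeds by recursively splitting the array and merging sorted halves.
After all merges, the sorted array is [4, 11, 17, 19].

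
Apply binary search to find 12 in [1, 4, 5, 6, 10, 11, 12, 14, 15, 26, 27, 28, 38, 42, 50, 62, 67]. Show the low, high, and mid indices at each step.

Binary search for 12 in [1, 4, 5, 6, 10, 11, 12, 14, 15, 26, 27, 28, 38, 42, 50, 62, 67]:

lo=0, hi=16, mid=8, arr[mid]=15 -> 15 > 12, search left half
lo=0, hi=7, mid=3, arr[mid]=6 -> 6 < 12, search right half
lo=4, hi=7, mid=5, arr[mid]=11 -> 11 < 12, search right half
lo=6, hi=7, mid=6, arr[mid]=12 -> Found target at index 6!

Binary search finds 12 at index 6 after 4 comparisons. The search repeatedly halves the search space by comparing with the middle element.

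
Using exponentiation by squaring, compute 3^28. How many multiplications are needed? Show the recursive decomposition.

Computing 3^28 by squaring (build up from 3^1; each line after the first costs one multiplication):

3^1 = 3
3^2 = (3^1)^2 = 3^2 = 9
3^3 = 3 * 3^2 = 3 * 9 = 27
3^6 = (3^3)^2 = 27^2 = 729
3^7 = 3 * 3^6 = 3 * 729 = 2187
3^14 = (3^7)^2 = 2187^2 = 4782969
3^28 = (3^14)^2 = 4782969^2 = 22876792454961

Result: 22876792454961
Multiplications needed: 6 (6 lines after 3^1)

3^28 = 22876792454961. Using exponentiation by squaring, this requires 6 multiplications. The key idea: if the exponent is even, square the half-power; if odd, multiply by the base once.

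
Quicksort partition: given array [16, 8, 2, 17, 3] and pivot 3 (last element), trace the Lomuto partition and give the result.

Lomuto partition with pivot = 3:

Initial array: [16, 8, 2, 17, 3]

arr[0]=16 > 3: no swap
arr[1]=8 > 3: no swap
arr[2]=2 <= 3: swap with position 0, array becomes [2, 8, 16, 17, 3]
arr[3]=17 > 3: no swap

Place pivot at position 1: [2, 3, 16, 17, 8]
Pivot position: 1

After partitioning with pivot 3, the array becomes [2, 3, 16, 17, 8]. The pivot is placed at index 1. All elements to the left of the pivot are <= 3, and all elements to the right are > 3.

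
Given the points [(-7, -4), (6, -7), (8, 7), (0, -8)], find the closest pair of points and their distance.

Computing all pairwise distances among 4 points:

d((-7, -4), (6, -7)) = 13.3417
d((-7, -4), (8, 7)) = 18.6011
d((-7, -4), (0, -8)) = 8.0623
d((6, -7), (8, 7)) = 14.1421
d((6, -7), (0, -8)) = 6.0828 <-- minimum
d((8, 7), (0, -8)) = 17.0

Closest pair: (6, -7) and (0, -8) with distance 6.0828

The closest pair is (6, -7) and (0, -8) with Euclidean distance 6.0828. For 4 points, brute-force pairwise comparison is shown above. For large n, the divide-and-conquer algorithm (sort by x, recurse on halves, check the dividing strip) achieves O(n log n).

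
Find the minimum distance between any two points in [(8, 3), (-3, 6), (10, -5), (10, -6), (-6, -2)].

Computing all pairwise distances among 5 points:

d((8, 3), (-3, 6)) = 11.4018
d((8, 3), (10, -5)) = 8.2462
d((8, 3), (10, -6)) = 9.2195
d((8, 3), (-6, -2)) = 14.8661
d((-3, 6), (10, -5)) = 17.0294
d((-3, 6), (10, -6)) = 17.6918
d((-3, 6), (-6, -2)) = 8.544
d((10, -5), (10, -6)) = 1.0 <-- minimum
d((10, -5), (-6, -2)) = 16.2788
d((10, -6), (-6, -2)) = 16.4924

Closest pair: (10, -5) and (10, -6) with distance 1.0

The closest pair is (10, -5) and (10, -6) with Euclidean distance 1.0. For 5 points, brute-force pairwise comparison is shown above. For large n, the divide-and-conquer algorithm (sort by x, recurse on halves, check the dividing strip) achieves O(n log n).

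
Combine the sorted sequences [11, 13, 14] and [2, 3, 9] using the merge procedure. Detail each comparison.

Merging process:

Compare 11 vs 2: take 2 from right. Merged: [2]
Compare 11 vs 3: take 3 from right. Merged: [2, 3]
Compare 11 vs 9: take 9 from right. Merged: [2, 3, 9]
Append remaining from left: [11, 13, 14]. Merged: [2, 3, 9, 11, 13, 14]

Final merged array: [2, 3, 9, 11, 13, 14]
Total comparisons: 3

The merged array is [2, 3, 9, 11, 13, 14], requiring 3 comparisons. The merge step runs in O(n) time where n is the total number of elements.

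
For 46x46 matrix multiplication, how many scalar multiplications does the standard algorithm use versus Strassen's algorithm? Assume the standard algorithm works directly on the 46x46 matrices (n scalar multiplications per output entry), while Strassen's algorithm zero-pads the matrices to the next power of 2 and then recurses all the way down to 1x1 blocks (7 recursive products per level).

Matrix multiplication for 46x46 matrices:

Strassen's algorithm requires power-of-2 dimensions. Pad 46x46 to 64x64 (next power of 2).

Standard algorithm: 46^3 = 97336 multiplications
Strassen's algorithm: 7^(log2(64)) = 7^6 = 117649 multiplications
Difference: 97336 - 117649 = -20313 (Strassen uses MORE here due to padding overhead — for small or just-over-power-of-2 n, padding can outweigh the per-level savings)

Standard: 97336 multiplications (46^3). Strassen: 117649 multiplications (7^6, after padding to 64x64). Strassen reduces 8 recursive multiplications to 7 at each level.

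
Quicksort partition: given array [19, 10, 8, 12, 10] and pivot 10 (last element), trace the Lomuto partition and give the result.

Lomuto partition with pivot = 10:

Initial array: [19, 10, 8, 12, 10]

arr[0]=19 > 10: no swap
arr[1]=10 <= 10: swap with position 0, array becomes [10, 19, 8, 12, 10]
arr[2]=8 <= 10: swap with position 1, array becomes [10, 8, 19, 12, 10]
arr[3]=12 > 10: no swap

Place pivot at position 2: [10, 8, 10, 12, 19]
Pivot position: 2

After partitioning with pivot 10, the array becomes [10, 8, 10, 12, 19]. The pivot is placed at index 2. All elements to the left of the pivot are <= 10, and all elements to the right are > 10.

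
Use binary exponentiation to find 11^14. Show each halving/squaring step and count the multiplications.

Computing 11^14 by squaring (build up from 11^1; each line after the first costs one multiplication):

11^1 = 11
11^2 = (11^1)^2 = 11^2 = 121
11^3 = 11 * 11^2 = 11 * 121 = 1331
11^6 = (11^3)^2 = 1331^2 = 1771561
11^7 = 11 * 11^6 = 11 * 1771561 = 19487171
11^14 = (11^7)^2 = 19487171^2 = 379749833583241

Result: 379749833583241
Multiplications needed: 5 (5 lines after 11^1)

11^14 = 379749833583241. Using exponentiation by squaring, this requires 5 multiplications. The key idea: if the exponent is even, square the half-power; if odd, multiply by the base once.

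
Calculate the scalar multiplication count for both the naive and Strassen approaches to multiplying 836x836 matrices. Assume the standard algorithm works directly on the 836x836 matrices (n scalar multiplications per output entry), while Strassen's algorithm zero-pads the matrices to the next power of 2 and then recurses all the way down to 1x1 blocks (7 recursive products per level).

Matrix multiplication for 836x836 matrices:

Strassen's algorithm requires power-of-2 dimensions. Pad 836x836 to 1024x1024 (next power of 2).

Standard algorithm: 836^3 = 584277056 multiplications
Strassen's algorithm: 7^(log2(1024)) = 7^10 = 282475249 multiplications
Savings: 584277056 - 282475249 = 301801807 multiplications

Standard: 584277056 multiplications (836^3). Strassen: 282475249 multiplications (7^10, after padding to 1024x1024). Strassen reduces 8 recursive multiplications to 7 at each level.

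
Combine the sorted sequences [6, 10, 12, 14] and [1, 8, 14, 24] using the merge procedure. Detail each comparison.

Merging process:

Compare 6 vs 1: take 1 from right. Merged: [1]
Compare 6 vs 8: take 6 from left. Merged: [1, 6]
Compare 10 vs 8: take 8 from right. Merged: [1, 6, 8]
Compare 10 vs 14: take 10 from left. Merged: [1, 6, 8, 10]
Compare 12 vs 14: take 12 from left. Merged: [1, 6, 8, 10, 12]
Compare 14 vs 14: take 14 from left. Merged: [1, 6, 8, 10, 12, 14]
Append remaining from right: [14, 24]. Merged: [1, 6, 8, 10, 12, 14, 14, 24]

Final merged array: [1, 6, 8, 10, 12, 14, 14, 24]
Total comparisons: 6

The merged array is [1, 6, 8, 10, 12, 14, 14, 24], requiring 6 comparisons. The merge step runs in O(n) time where n is the total number of elements.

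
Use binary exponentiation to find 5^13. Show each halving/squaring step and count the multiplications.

Computing 5^13 by squaring (build up from 5^1; each line after the first costs one multiplication):

5^1 = 5
5^2 = (5^1)^2 = 5^2 = 25
5^3 = 5 * 5^2 = 5 * 25 = 125
5^6 = (5^3)^2 = 125^2 = 15625
5^12 = (5^6)^2 = 15625^2 = 244140625
5^13 = 5 * 5^12 = 5 * 244140625 = 1220703125

Result: 1220703125
Multiplications needed: 5 (5 lines after 5^1)

5^13 = 1220703125. Using exponentiation by squaring, this requires 5 multiplications. The key idea: if the exponent is even, square the half-power; if odd, multiply by the base once.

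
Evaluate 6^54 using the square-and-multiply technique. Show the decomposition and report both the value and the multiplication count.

Computing 6^54 by squaring (build up from 6^1; each line after the first costs one multiplication):

6^1 = 6
6^2 = (6^1)^2 = 6^2 = 36
6^3 = 6 * 6^2 = 6 * 36 = 216
6^6 = (6^3)^2 = 216^2 = 46656
6^12 = (6^6)^2 = 46656^2 = 2176782336
6^13 = 6 * 6^12 = 6 * 2176782336 = 13060694016
6^26 = (6^13)^2 = 13060694016^2 = 170581728179578208256
6^27 = 6 * 6^26 = 6 * 170581728179578208256 = 1023490369077469249536
6^54 = (6^27)^2 = 1023490369077469249536^2 = 1047532535594334222593508922191671036215296

Result: 1047532535594334222593508922191671036215296
Multiplications needed: 8 (8 lines after 6^1)

6^54 = 1047532535594334222593508922191671036215296. Using exponentiation by squaring, this requires 8 multiplications. The key idea: if the exponent is even, square the half-power; if odd, multiply by the base once.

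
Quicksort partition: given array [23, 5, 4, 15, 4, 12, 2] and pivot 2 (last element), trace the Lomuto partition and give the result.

Lomuto partition with pivot = 2:

Initial array: [23, 5, 4, 15, 4, 12, 2]

arr[0]=23 > 2: no swap
arr[1]=5 > 2: no swap
arr[2]=4 > 2: no swap
arr[3]=15 > 2: no swap
arr[4]=4 > 2: no swap
arr[5]=12 > 2: no swap

Place pivot at position 0: [2, 5, 4, 15, 4, 12, 23]
Pivot position: 0

After partitioning with pivot 2, the array becomes [2, 5, 4, 15, 4, 12, 23]. The pivot is placed at index 0. All elements to the left of the pivot are <= 2, and all elements to the right are > 2.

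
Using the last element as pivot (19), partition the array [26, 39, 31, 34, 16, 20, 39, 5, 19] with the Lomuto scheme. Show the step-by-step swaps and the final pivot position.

Lomuto partition with pivot = 19:

Initial array: [26, 39, 31, 34, 16, 20, 39, 5, 19]

arr[0]=26 > 19: no swap
arr[1]=39 > 19: no swap
arr[2]=31 > 19: no swap
arr[3]=34 > 19: no swap
arr[4]=16 <= 19: swap with position 0, array becomes [16, 39, 31, 34, 26, 20, 39, 5, 19]
arr[5]=20 > 19: no swap
arr[6]=39 > 19: no swap
arr[7]=5 <= 19: swap with position 1, array becomes [16, 5, 31, 34, 26, 20, 39, 39, 19]

Place pivot at position 2: [16, 5, 19, 34, 26, 20, 39, 39, 31]
Pivot position: 2

After partitioning with pivot 19, the array becomes [16, 5, 19, 34, 26, 20, 39, 39, 31]. The pivot is placed at index 2. All elements to the left of the pivot are <= 19, and all elements to the right are > 19.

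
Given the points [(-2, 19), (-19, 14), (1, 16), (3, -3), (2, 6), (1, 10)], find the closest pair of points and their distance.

Computing all pairwise distances among 6 points:

d((-2, 19), (-19, 14)) = 17.72
d((-2, 19), (1, 16)) = 4.2426
d((-2, 19), (3, -3)) = 22.561
d((-2, 19), (2, 6)) = 13.6015
d((-2, 19), (1, 10)) = 9.4868
d((-19, 14), (1, 16)) = 20.0998
d((-19, 14), (3, -3)) = 27.8029
d((-19, 14), (2, 6)) = 22.4722
d((-19, 14), (1, 10)) = 20.3961
d((1, 16), (3, -3)) = 19.105
d((1, 16), (2, 6)) = 10.0499
d((1, 16), (1, 10)) = 6.0
d((3, -3), (2, 6)) = 9.0554
d((3, -3), (1, 10)) = 13.1529
d((2, 6), (1, 10)) = 4.1231 <-- minimum

Closest pair: (2, 6) and (1, 10) with distance 4.1231

The closest pair is (2, 6) and (1, 10) with Euclidean distance 4.1231. For 6 points, brute-force pairwise comparison is shown above. For large n, the divide-and-conquer algorithm (sort by x, recurse on halves, check the dividing strip) achieves O(n log n).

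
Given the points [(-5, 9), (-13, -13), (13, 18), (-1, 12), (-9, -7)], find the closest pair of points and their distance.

Computing all pairwise distances among 5 points:

d((-5, 9), (-13, -13)) = 23.4094
d((-5, 9), (13, 18)) = 20.1246
d((-5, 9), (-1, 12)) = 5.0 <-- minimum
d((-5, 9), (-9, -7)) = 16.4924
d((-13, -13), (13, 18)) = 40.4599
d((-13, -13), (-1, 12)) = 27.7308
d((-13, -13), (-9, -7)) = 7.2111
d((13, 18), (-1, 12)) = 15.2315
d((13, 18), (-9, -7)) = 33.3017
d((-1, 12), (-9, -7)) = 20.6155

Closest pair: (-5, 9) and (-1, 12) with distance 5.0

The closest pair is (-5, 9) and (-1, 12) with Euclidean distance 5.0. For 5 points, brute-force pairwise comparison is shown above. For large n, the divide-and-conquer algorithm (sort by x, recurse on halves, check the dividing strip) achieves O(n log n).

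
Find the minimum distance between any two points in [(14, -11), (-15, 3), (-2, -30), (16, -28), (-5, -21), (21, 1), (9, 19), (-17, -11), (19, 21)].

Computing all pairwise distances among 9 points:

d((14, -11), (-15, 3)) = 32.2025
d((14, -11), (-2, -30)) = 24.8395
d((14, -11), (16, -28)) = 17.1172
d((14, -11), (-5, -21)) = 21.4709
d((14, -11), (21, 1)) = 13.8924
d((14, -11), (9, 19)) = 30.4138
d((14, -11), (-17, -11)) = 31.0
d((14, -11), (19, 21)) = 32.3883
d((-15, 3), (-2, -30)) = 35.4683
d((-15, 3), (16, -28)) = 43.8406
d((-15, 3), (-5, -21)) = 26.0
d((-15, 3), (21, 1)) = 36.0555
d((-15, 3), (9, 19)) = 28.8444
d((-15, 3), (-17, -11)) = 14.1421
d((-15, 3), (19, 21)) = 38.4708
d((-2, -30), (16, -28)) = 18.1108
d((-2, -30), (-5, -21)) = 9.4868 <-- minimum
d((-2, -30), (21, 1)) = 38.6005
d((-2, -30), (9, 19)) = 50.2195
d((-2, -30), (-17, -11)) = 24.2074
d((-2, -30), (19, 21)) = 55.1543
d((16, -28), (-5, -21)) = 22.1359
d((16, -28), (21, 1)) = 29.4279
d((16, -28), (9, 19)) = 47.5184
d((16, -28), (-17, -11)) = 37.1214
d((16, -28), (19, 21)) = 49.0918
d((-5, -21), (21, 1)) = 34.0588
d((-5, -21), (9, 19)) = 42.3792
d((-5, -21), (-17, -11)) = 15.6205
d((-5, -21), (19, 21)) = 48.3735
d((21, 1), (9, 19)) = 21.6333
d((21, 1), (-17, -11)) = 39.8497
d((21, 1), (19, 21)) = 20.0998
d((9, 19), (-17, -11)) = 39.6989
d((9, 19), (19, 21)) = 10.198
d((-17, -11), (19, 21)) = 48.1664

Closest pair: (-2, -30) and (-5, -21) with distance 9.4868

The closest pair is (-2, -30) and (-5, -21) with Euclidean distance 9.4868. For 9 points, brute-force pairwise comparison is shown above. For large n, the divide-and-conquer algorithm (sort by x, recurse on halves, check the dividing strip) achieves O(n log n).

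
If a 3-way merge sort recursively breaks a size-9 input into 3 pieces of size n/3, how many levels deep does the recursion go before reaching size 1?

For divide and conquer with division factor 3:

Problem sizes at each level:
Level 0: 9
Level 1: 3
Level 2: 1

The root is level 0 and the size-1 base case is level 2 (the tree spans levels 0 through 2, i.e. 3 levels counting the root), so the depth is the number of divisions: log_3(9) = 2

The recursion tree depth is log_3(9) = 2. At each level, the problem size is divided by 3, so it takes 2 divisions to reduce to a base case of size 1. The algorithm makes 3 recursive calls at each level.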